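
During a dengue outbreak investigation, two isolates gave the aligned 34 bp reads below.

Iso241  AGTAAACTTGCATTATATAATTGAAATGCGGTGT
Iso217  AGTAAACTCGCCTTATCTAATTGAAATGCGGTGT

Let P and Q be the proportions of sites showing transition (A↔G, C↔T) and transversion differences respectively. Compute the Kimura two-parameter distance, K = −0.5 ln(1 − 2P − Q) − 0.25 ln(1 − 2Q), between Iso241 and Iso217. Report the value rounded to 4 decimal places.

Mismatches occur at site 9 (T/C, transition), site 12 (A/C, transversion), site 17 (A/C, transversion).
Of the 3 differences, 1 transition and 2 transversions over 34 sites: P = 1/34 = 0.029412, Q = 2/34 = 0.058824.
d = −0.5·ln(0.882352) − 0.25·ln(0.882352) = −0.5·(-0.125164) − 0.25·(-0.125164) = 0.0939.

0.0939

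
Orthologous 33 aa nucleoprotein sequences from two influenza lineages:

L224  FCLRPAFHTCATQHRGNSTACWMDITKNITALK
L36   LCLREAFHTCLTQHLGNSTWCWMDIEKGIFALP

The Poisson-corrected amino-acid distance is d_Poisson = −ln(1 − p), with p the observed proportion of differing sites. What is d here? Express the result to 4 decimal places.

Differing sites — 1:F/L; 5:P/E; 11:A/L; 15:R/L; 20:A/W; 26:T/E; 28:N/G; 30:T/F; 33:K/P.
p = 9/33 = 0.272727.
d = −ln(1 − 0.272727) = −ln(0.727273) = 0.3185.

0.3185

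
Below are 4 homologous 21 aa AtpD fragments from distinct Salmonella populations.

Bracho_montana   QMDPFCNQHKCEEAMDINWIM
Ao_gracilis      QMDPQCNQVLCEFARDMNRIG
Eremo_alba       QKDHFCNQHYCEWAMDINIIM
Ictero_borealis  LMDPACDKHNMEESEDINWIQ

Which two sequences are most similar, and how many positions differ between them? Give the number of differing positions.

5

Pairwise Hamming distances:
  Bracho_montana vs Ao_gracilis: 8
  Bracho_montana vs Eremo_alba: 5
  Bracho_montana vs Ictero_borealis: 9
  Ao_gracilis vs Eremo_alba: 10
  Ao_gracilis vs Ictero_borealis: 13
  Eremo_alba vs Ictero_borealis: 13
The smallest is 5, between Bracho_montana and Eremo_alba.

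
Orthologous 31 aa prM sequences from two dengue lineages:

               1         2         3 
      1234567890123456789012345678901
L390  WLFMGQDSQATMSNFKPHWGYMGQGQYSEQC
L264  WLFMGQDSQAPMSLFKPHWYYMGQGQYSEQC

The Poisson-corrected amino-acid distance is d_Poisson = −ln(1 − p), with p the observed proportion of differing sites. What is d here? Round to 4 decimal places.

Mismatches occur at site 11 (T↔P), site 14 (N↔L), site 20 (G↔Y).
p = 3/31 = 0.096774.
d = −ln(1 − 0.096774) = −ln(0.903226) = 0.1018.

0.1018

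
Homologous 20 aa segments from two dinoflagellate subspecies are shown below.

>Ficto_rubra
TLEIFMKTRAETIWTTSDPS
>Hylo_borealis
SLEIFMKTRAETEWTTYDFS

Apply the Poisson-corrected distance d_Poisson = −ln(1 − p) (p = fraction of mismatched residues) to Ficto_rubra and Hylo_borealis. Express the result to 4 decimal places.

Mismatches occur at site 1 (T→S), site 13 (I→E), site 17 (S→Y), site 19 (P→F).
p = 4/20 = 0.200000.
d = −ln(1 − 0.200000) = −ln(0.800000) = 0.2231.

0.2231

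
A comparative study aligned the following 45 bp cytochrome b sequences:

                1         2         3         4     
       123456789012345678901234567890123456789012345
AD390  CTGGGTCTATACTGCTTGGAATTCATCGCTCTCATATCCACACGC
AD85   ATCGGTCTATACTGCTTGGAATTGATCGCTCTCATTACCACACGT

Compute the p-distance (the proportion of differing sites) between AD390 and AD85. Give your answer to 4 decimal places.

0.1333

Mismatches occur at site 1 (C→A), site 3 (G→C), site 24 (C→G), site 36 (A→T), site 37 (T→A), site 45 (C→T).
There are 6 differences over 45 sites, so p = 6/45 = 0.1333.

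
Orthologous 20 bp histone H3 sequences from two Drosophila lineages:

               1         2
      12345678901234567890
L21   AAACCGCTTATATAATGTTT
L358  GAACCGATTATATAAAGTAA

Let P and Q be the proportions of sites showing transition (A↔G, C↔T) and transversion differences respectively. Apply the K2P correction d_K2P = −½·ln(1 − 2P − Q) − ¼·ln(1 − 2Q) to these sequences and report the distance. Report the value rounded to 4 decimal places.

0.3060

Differing sites — 1:A/G (Ti); 7:C/A (Tv); 16:T/A (Tv); 19:T/A (Tv); 20:T/A (Tv).
Of the 5 differences, 1 transition and 4 transversions over 20 sites: P = 1/20 = 0.050000, Q = 4/20 = 0.200000.
d = −0.5·ln(0.700000) − 0.25·ln(0.600000) = −0.5·(-0.356675) − 0.25·(-0.510826) = 0.3060.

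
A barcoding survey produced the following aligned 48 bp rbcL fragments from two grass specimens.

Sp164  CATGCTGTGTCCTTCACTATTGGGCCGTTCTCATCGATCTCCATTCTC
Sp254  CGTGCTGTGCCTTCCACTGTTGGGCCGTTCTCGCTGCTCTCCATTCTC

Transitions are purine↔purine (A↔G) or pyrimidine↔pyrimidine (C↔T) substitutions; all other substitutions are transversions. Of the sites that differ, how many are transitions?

8

The sequences differ at positions 2 (A/G, transition), 10 (T/C, transition), 12 (C/T, transition), 14 (T/C, transition), 19 (A/G, transition), 33 (A/G, transition), 34 (T/C, transition), 35 (C/T, transition), 37 (A/C, transversion).
Of the 9 differences, 8 transitions and 1 transversion, so the answer is 8.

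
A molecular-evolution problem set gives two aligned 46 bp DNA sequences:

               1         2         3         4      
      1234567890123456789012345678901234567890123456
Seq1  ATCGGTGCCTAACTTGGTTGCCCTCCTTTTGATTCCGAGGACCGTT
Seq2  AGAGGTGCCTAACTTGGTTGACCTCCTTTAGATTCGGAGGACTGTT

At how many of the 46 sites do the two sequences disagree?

Differing sites — 2:T/G; 3:C/A; 21:C/A; 30:T/A; 36:C/G; 43:C/T.
That gives 6 mismatches out of 46 aligned sites, so the Hamming distance is 6.

6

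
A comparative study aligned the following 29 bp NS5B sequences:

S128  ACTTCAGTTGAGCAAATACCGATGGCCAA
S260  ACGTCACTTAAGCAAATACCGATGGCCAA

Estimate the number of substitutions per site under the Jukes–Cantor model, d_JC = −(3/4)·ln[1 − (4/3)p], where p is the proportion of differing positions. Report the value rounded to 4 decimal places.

0.1113

The sequences differ at positions 3 (T/G), 7 (G/C), 10 (G/A).
p = 3/29 = 0.103448.
d = −0.75 · ln(1 − (4/3)·0.103448) = −0.75 · ln(0.862069) = −0.75 · (-0.148420) = 0.1113.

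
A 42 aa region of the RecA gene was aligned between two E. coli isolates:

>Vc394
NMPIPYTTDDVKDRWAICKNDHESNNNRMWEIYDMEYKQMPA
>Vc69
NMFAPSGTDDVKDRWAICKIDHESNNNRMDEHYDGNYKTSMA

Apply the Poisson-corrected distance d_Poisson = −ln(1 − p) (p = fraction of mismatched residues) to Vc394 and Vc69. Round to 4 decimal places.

0.3365

The sequences differ at positions 3 (P/F), 4 (I/A), 6 (Y/S), 7 (T/G), 20 (N/I), 30 (W/D), 32 (I/H), 35 (M/G), 36 (E/N), 39 (Q/T), 40 (M/S), 41 (P/M).
p = 12/42 = 0.285714.
d = −ln(1 − 0.285714) = −ln(0.714286) = 0.3365.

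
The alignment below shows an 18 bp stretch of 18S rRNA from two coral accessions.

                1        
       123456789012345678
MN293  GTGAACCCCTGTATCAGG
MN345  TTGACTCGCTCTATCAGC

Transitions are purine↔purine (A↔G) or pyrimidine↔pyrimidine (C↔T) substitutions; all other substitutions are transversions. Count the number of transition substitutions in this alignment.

1

The sequences differ at positions 1 (G/T, transversion), 5 (A/C, transversion), 6 (C/T, transition), 8 (C/G, transversion), 11 (G/C, transversion), 18 (G/C, transversion).
Of the 6 differences, 1 transition and 5 transversions, so the answer is 1.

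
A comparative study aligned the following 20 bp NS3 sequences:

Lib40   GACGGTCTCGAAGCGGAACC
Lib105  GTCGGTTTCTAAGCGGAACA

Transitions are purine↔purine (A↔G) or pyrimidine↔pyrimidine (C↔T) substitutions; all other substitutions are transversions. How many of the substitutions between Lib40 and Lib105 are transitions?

1

Differing sites — 2:A/T (Tv); 7:C/T (Ti); 10:G/T (Tv); 20:C/A (Tv).
Of the 4 differences, 1 transition and 3 transversions, so the answer is 1.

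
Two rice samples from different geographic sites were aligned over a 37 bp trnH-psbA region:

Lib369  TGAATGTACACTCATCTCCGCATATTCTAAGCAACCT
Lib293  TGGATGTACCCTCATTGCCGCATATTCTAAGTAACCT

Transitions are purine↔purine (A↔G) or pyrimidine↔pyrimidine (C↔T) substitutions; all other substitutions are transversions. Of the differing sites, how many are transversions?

2

Mismatches occur at site 3 (A↔G, transition), site 10 (A↔C, transversion), site 16 (C↔T, transition), site 17 (T↔G, transversion), site 32 (C↔T, transition).
Of the 5 differences, 3 transitions and 2 transversions, so the answer is 2.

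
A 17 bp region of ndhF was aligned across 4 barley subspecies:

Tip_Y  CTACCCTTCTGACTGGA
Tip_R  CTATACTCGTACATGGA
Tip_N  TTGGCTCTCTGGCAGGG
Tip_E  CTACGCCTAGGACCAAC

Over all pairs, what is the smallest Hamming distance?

Pairwise Hamming distances:
  Tip_Y vs Tip_R: 7
  Tip_Y vs Tip_N: 8
  Tip_Y vs Tip_E: 8
  Tip_R vs Tip_N: 13
  Tip_R vs Tip_E: 13
  Tip_N vs Tip_E: 12
The smallest is 7, between Tip_Y and Tip_R.

7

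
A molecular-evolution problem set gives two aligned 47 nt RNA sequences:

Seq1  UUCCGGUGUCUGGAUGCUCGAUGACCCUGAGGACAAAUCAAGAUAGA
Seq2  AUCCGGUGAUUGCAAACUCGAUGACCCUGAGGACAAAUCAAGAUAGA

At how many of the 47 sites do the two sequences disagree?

6

Differing sites — 1:U/A; 9:U/A; 10:C/U; 13:G/C; 15:U/A; 16:G/A.
That gives 6 mismatches out of 47 aligned sites, so the Hamming distance is 6.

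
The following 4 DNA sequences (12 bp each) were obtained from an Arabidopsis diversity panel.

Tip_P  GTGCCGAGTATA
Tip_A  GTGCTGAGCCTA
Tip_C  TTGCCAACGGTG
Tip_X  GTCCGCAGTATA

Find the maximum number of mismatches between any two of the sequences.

8

Pairwise Hamming distances:
  Tip_P vs Tip_A: 3
  Tip_P vs Tip_C: 6
  Tip_P vs Tip_X: 3
  Tip_A vs Tip_C: 7
  Tip_A vs Tip_X: 5
  Tip_C vs Tip_X: 8
The largest is 8, between Tip_C and Tip_X.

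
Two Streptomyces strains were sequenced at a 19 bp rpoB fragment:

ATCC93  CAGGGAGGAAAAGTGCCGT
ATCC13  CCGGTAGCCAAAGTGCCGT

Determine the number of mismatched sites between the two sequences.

4

Mismatches occur at site 2 (A↔C), site 5 (G↔T), site 8 (G↔C), site 9 (A↔C).
That gives 4 mismatches out of 19 aligned sites, so the Hamming distance is 4.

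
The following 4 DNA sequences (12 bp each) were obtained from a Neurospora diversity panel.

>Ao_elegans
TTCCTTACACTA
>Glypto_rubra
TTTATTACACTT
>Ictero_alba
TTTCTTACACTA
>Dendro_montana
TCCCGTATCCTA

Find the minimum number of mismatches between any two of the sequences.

1

Pairwise Hamming distances:
  Ao_elegans vs Glypto_rubra: 3
  Ao_elegans vs Ictero_alba: 1
  Ao_elegans vs Dendro_montana: 4
  Glypto_rubra vs Ictero_alba: 2
  Glypto_rubra vs Dendro_montana: 7
  Ictero_alba vs Dendro_montana: 5
The smallest is 1, between Ao_elegans and Ictero_alba.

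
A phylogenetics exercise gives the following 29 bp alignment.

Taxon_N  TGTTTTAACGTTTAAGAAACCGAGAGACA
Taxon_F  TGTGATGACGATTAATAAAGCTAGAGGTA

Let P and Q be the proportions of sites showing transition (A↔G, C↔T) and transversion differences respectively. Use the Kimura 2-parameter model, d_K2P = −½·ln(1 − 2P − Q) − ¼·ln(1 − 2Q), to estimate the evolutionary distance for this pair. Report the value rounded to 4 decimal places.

Mismatches occur at site 4 (T→G, transversion), site 5 (T→A, transversion), site 7 (A→G, transition), site 11 (T→A, transversion), site 16 (G→T, transversion), site 20 (C→G, transversion), site 22 (G→T, transversion), site 27 (A→G, transition), site 28 (C→T, transition).
Of the 9 differences, 3 transitions and 6 transversions over 29 sites: P = 3/29 = 0.103448, Q = 6/29 = 0.206897.
d = −0.5·ln(0.586207) − 0.25·ln(0.586206) = −0.5·(-0.534082) − 0.25·(-0.534084) = 0.4006.

0.4006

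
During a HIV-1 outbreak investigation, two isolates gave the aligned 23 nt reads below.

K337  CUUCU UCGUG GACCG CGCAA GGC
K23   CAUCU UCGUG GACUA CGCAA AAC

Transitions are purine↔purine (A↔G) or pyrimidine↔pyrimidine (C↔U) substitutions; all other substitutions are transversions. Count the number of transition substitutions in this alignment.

4

The sequences differ at positions 2 (U/A, transversion), 14 (C/U, transition), 15 (G/A, transition), 21 (G/A, transition), 22 (G/A, transition).
Of the 5 differences, 4 transitions and 1 transversion, so the answer is 4.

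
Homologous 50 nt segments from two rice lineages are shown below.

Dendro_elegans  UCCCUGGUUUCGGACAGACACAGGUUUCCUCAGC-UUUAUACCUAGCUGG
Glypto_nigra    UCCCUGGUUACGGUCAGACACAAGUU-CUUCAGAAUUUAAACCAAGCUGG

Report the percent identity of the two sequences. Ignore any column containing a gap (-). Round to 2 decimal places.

85.42%

Excluding the 2 gap columns leaves 48 comparable sites.
Differing sites — 10:U/A; 14:A/U; 23:G/A; 29:C/U; 34:C/A; 40:U/A; 44:U/A.
41 of the 48 comparable sites match, so the percent identity is 41/48 × 100 = 85.42%.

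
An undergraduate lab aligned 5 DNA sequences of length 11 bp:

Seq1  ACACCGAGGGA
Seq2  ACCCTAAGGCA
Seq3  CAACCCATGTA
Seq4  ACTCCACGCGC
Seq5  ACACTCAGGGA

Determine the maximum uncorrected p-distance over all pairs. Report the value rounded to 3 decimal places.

Pairwise Hamming distances:
  Seq1 vs Seq2: 4
  Seq1 vs Seq3: 5
  Seq1 vs Seq4: 5
  Seq1 vs Seq5: 2
  Seq2 vs Seq3: 7
  Seq2 vs Seq4: 6
  Seq2 vs Seq5: 3
  Seq3 vs Seq4: 9
  Seq3 vs Seq5: 5
  Seq4 vs Seq5: 6
The largest is 9 mismatches, between Seq3 and Seq4; p = 9/11 = 0.818.

0.818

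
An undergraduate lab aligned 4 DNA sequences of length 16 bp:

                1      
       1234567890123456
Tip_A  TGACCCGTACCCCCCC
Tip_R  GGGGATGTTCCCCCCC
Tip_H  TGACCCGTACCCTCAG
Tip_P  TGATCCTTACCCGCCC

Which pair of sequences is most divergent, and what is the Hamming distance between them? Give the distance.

9

Pairwise Hamming distances:
  Tip_A vs Tip_R: 6
  Tip_A vs Tip_H: 3
  Tip_A vs Tip_P: 3
  Tip_R vs Tip_H: 9
  Tip_R vs Tip_P: 8
  Tip_H vs Tip_P: 5
The largest is 9, between Tip_R and Tip_H.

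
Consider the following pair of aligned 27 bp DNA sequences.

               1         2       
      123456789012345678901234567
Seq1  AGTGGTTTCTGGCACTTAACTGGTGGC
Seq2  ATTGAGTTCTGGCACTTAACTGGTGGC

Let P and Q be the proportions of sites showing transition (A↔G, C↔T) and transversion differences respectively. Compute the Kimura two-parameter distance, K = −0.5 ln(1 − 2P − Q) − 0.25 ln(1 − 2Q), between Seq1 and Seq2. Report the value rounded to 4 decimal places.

Mismatches occur at site 2 (G↔T, transversion), site 5 (G↔A, transition), site 6 (T↔G, transversion).
Of the 3 differences, 1 transition and 2 transversions over 27 sites: P = 1/27 = 0.037037, Q = 2/27 = 0.074074.
d = −0.5·ln(0.851852) − 0.25·ln(0.851852) = −0.5·(-0.160342) − 0.25·(-0.160342) = 0.1203.

0.1203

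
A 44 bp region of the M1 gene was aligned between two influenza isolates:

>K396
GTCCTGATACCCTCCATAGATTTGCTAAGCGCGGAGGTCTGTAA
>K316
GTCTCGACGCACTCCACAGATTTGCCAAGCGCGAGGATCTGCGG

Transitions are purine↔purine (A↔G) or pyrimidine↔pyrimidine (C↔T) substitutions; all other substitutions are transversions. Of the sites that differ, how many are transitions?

12

The sequences differ at positions 4 (C/T, transition), 5 (T/C, transition), 8 (T/C, transition), 9 (A/G, transition), 11 (C/A, transversion), 17 (T/C, transition), 26 (T/C, transition), 34 (G/A, transition), 35 (A/G, transition), 37 (G/A, transition), 42 (T/C, transition), 43 (A/G, transition), 44 (A/G, transition).
Of the 13 differences, 12 transitions and 1 transversion, so the answer is 12.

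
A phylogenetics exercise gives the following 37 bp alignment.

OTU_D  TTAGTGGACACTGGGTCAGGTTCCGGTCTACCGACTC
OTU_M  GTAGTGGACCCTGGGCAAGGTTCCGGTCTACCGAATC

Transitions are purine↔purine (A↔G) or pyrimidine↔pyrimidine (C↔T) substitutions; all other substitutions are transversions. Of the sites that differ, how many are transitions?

Mismatches occur at site 1 (T↔G, transversion), site 10 (A↔C, transversion), site 16 (T↔C, transition), site 17 (C↔A, transversion), site 35 (C↔A, transversion).
Of the 5 differences, 1 transition and 4 transversions, so the answer is 1.

1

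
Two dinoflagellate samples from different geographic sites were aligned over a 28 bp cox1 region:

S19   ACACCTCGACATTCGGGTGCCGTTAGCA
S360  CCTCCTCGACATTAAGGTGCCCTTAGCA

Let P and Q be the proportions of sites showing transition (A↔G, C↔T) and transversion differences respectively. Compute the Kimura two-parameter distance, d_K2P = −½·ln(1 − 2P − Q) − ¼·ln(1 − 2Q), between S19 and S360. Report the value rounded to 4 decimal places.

0.2047

Differing sites — 1:A/C (Tv); 3:A/T (Tv); 14:C/A (Tv); 15:G/A (Ti); 22:G/C (Tv).
Of the 5 differences, 1 transition and 4 transversions over 28 sites: P = 1/28 = 0.035714, Q = 4/28 = 0.142857.
d = −0.5·ln(0.785715) − 0.25·ln(0.714286) = −0.5·(-0.241161) − 0.25·(-0.336472) = 0.2047.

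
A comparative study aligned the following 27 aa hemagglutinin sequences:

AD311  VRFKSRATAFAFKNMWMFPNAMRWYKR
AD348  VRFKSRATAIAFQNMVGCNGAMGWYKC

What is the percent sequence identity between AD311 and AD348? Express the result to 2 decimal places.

The sequences differ at positions 10 (F/I), 13 (K/Q), 16 (W/V), 17 (M/G), 18 (F/C), 19 (P/N), 20 (N/G), 23 (R/G), 27 (R/C).
18 of the 27 sites match, so the percent identity is 18/27 × 100 = 66.67%.

66.67%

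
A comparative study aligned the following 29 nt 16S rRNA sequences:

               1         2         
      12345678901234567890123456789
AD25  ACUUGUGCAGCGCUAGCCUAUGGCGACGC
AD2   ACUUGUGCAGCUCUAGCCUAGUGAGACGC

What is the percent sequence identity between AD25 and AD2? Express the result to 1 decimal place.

Differing sites — 12:G/U; 21:U/G; 22:G/U; 24:C/A.
25 of the 29 sites match, so the percent identity is 25/29 × 100 = 86.2%.

86.2%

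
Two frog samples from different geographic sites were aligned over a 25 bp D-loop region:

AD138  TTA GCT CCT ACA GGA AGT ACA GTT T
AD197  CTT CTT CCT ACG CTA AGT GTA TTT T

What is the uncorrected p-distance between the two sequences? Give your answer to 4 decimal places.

The sequences differ at positions 1 (T/C), 3 (A/T), 4 (G/C), 5 (C/T), 12 (A/G), 13 (G/C), 14 (G/T), 19 (A/G), 20 (C/T), 22 (G/T).
There are 10 differences over 25 sites, so p = 10/25 = 0.4000.

0.4000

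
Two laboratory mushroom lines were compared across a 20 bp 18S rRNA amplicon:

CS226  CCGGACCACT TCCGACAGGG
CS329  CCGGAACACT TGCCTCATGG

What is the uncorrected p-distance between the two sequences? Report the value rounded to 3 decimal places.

0.250

Mismatches occur at site 6 (C↔A), site 12 (C↔G), site 14 (G↔C), site 15 (A↔T), site 18 (G↔T).
There are 5 differences over 20 sites, so p = 5/20 = 0.250.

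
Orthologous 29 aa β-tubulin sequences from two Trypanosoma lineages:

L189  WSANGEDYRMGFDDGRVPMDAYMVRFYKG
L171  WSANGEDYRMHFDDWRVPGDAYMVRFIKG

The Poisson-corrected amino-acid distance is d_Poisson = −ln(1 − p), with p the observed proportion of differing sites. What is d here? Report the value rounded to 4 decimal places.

Differing sites — 11:G/H; 15:G/W; 19:M/G; 27:Y/I.
p = 4/29 = 0.137931.
d = −ln(1 − 0.137931) = −ln(0.862069) = 0.1484.

0.1484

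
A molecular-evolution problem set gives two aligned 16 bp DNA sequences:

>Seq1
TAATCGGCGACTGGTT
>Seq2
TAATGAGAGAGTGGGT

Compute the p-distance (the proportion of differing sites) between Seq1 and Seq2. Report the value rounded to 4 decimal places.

Differing sites — 5:C/G; 6:G/A; 8:C/A; 11:C/G; 15:T/G.
There are 5 differences over 16 sites, so p = 5/16 = 0.3125.

0.3125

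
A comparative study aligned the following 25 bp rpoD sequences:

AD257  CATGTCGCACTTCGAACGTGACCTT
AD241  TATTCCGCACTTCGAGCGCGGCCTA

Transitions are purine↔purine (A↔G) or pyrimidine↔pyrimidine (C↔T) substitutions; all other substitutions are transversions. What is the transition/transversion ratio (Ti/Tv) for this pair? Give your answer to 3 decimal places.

Differing sites — 1:C/T (Ti); 4:G/T (Tv); 5:T/C (Ti); 16:A/G (Ti); 19:T/C (Ti); 21:A/G (Ti); 25:T/A (Tv).
Of the 7 differences, 5 transitions and 2 transversions, so Ti/Tv = 5/2 = 2.500.

2.500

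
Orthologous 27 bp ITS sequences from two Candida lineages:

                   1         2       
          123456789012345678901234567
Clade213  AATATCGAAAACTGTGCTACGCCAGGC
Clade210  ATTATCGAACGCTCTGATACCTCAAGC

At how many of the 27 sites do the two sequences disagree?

8

The sequences differ at positions 2 (A/T), 10 (A/C), 11 (A/G), 14 (G/C), 17 (C/A), 21 (G/C), 22 (C/T), 25 (G/A).
That gives 8 mismatches out of 27 aligned sites, so the Hamming distance is 8.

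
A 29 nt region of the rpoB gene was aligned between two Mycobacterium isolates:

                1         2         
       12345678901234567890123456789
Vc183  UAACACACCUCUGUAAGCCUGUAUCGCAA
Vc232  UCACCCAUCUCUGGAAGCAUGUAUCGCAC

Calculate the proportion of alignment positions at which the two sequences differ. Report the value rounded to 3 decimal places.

The sequences differ at positions 2 (A/C), 5 (A/C), 8 (C/U), 14 (U/G), 19 (C/A), 29 (A/C).
There are 6 differences over 29 sites, so p = 6/29 = 0.207.

0.207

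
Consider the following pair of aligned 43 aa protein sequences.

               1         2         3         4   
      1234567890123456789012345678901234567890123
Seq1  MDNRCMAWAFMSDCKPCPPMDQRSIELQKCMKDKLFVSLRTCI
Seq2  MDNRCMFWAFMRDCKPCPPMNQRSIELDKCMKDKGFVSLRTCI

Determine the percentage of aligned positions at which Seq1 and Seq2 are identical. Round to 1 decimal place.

88.4%

Differing sites — 7:A/F; 12:S/R; 21:D/N; 28:Q/D; 35:L/G.
38 of the 43 sites match, so the percent identity is 38/43 × 100 = 88.4%.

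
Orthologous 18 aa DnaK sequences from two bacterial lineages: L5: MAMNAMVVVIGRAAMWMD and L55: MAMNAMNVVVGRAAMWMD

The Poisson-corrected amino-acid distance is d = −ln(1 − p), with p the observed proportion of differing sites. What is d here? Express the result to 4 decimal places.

The sequences differ at positions 7 (V/N), 10 (I/V).
p = 2/18 = 0.111111.
d = −ln(1 − 0.111111) = −ln(0.888889) = 0.1178.

0.1178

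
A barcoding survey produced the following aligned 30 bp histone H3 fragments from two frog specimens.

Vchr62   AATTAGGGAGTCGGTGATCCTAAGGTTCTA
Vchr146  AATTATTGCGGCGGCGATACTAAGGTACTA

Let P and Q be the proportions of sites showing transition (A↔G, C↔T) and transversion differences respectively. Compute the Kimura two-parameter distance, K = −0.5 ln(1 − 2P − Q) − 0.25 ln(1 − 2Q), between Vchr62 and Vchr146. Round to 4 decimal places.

The sequences differ at positions 6 (G/T, transversion), 7 (G/T, transversion), 9 (A/C, transversion), 11 (T/G, transversion), 15 (T/C, transition), 19 (C/A, transversion), 27 (T/A, transversion).
Of the 7 differences, 1 transition and 6 transversions over 30 sites: P = 1/30 = 0.033333, Q = 6/30 = 0.200000.
d = −0.5·ln(0.733334) − 0.25·ln(0.600000) = −0.5·(-0.310154) − 0.25·(-0.510826) = 0.2828.

0.2828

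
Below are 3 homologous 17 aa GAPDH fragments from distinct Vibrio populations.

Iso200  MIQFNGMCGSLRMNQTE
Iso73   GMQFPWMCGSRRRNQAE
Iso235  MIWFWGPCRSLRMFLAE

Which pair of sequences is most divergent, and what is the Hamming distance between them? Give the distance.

11

Pairwise Hamming distances:
  Iso200 vs Iso73: 7
  Iso200 vs Iso235: 7
  Iso73 vs Iso235: 11
The largest is 11, between Iso73 and Iso235.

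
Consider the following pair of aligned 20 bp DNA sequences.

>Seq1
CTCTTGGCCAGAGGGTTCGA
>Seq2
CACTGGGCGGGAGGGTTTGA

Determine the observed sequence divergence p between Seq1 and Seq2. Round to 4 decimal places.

Differing sites — 2:T/A; 5:T/G; 9:C/G; 10:A/G; 18:C/T.
There are 5 differences over 20 sites, so p = 5/20 = 0.2500.

0.2500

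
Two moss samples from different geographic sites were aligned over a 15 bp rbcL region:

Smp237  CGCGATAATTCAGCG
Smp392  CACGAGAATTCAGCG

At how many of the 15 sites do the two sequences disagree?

Mismatches occur at site 2 (G↔A), site 6 (T↔G).
That gives 2 mismatches out of 15 aligned sites, so the Hamming distance is 2.

2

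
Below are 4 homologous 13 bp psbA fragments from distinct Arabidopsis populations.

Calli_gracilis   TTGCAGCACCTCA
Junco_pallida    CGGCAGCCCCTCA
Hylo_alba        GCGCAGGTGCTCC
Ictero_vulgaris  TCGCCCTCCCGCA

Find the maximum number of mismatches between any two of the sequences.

8

Pairwise Hamming distances:
  Calli_gracilis vs Junco_pallida: 3
  Calli_gracilis vs Hylo_alba: 6
  Calli_gracilis vs Ictero_vulgaris: 6
  Junco_pallida vs Hylo_alba: 6
  Junco_pallida vs Ictero_vulgaris: 6
  Hylo_alba vs Ictero_vulgaris: 8
The largest is 8, between Hylo_alba and Ictero_vulgaris.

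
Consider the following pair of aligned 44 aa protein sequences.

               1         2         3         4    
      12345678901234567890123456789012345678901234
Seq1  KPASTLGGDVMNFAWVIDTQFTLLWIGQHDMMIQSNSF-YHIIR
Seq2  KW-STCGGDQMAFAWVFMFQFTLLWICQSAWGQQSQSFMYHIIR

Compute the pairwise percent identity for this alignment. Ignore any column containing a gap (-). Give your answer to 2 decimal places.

66.67%

Excluding the 2 gap columns leaves 42 comparable sites.
Mismatches occur at site 2 (P↔W), site 6 (L↔C), site 10 (V↔Q), site 12 (N↔A), site 17 (I↔F), site 18 (D↔M), site 19 (T↔F), site 27 (G↔C), site 29 (H↔S), site 30 (D↔A), site 31 (M↔W), site 32 (M↔G), site 33 (I↔Q), site 36 (N↔Q).
28 of the 42 comparable sites match, so the percent identity is 28/42 × 100 = 66.67%.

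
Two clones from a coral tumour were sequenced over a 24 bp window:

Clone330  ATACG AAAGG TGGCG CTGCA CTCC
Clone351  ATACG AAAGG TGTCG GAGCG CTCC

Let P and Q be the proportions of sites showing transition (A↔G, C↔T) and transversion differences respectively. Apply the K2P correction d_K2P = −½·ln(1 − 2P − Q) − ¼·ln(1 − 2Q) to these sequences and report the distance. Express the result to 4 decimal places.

Differing sites — 13:G/T (Tv); 16:C/G (Tv); 17:T/A (Tv); 20:A/G (Ti).
Of the 4 differences, 1 transition and 3 transversions over 24 sites: P = 1/24 = 0.041667, Q = 3/24 = 0.125000.
d = −0.5·ln(0.791666) − 0.25·ln(0.750000) = −0.5·(-0.233616) − 0.25·(-0.287682) = 0.1887.

0.1887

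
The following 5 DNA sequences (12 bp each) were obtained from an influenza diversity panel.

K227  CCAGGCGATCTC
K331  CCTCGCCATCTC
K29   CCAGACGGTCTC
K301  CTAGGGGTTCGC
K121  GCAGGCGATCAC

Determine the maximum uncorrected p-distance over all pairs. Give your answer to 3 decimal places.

0.583

Pairwise Hamming distances:
  K227 vs K331: 3
  K227 vs K29: 2
  K227 vs K301: 4
  K227 vs K121: 2
  K331 vs K29: 5
  K331 vs K301: 7
  K331 vs K121: 5
  K29 vs K301: 5
  K29 vs K121: 4
  K301 vs K121: 5
The largest is 7 mismatches, between K331 and K301; p = 7/12 = 0.583.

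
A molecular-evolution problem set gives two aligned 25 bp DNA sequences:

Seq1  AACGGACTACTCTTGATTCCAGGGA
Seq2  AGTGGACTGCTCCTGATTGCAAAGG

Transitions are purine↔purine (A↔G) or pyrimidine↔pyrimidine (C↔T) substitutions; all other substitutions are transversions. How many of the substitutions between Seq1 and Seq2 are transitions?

7

The sequences differ at positions 2 (A/G, transition), 3 (C/T, transition), 9 (A/G, transition), 13 (T/C, transition), 19 (C/G, transversion), 22 (G/A, transition), 23 (G/A, transition), 25 (A/G, transition).
Of the 8 differences, 7 transitions and 1 transversion, so the answer is 7.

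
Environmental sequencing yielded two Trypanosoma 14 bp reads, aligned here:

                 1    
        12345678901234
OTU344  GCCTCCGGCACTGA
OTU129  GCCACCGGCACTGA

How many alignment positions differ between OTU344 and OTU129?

1

Differing sites — 4:T/A.
That gives 1 mismatch out of 14 aligned sites, so the Hamming distance is 1.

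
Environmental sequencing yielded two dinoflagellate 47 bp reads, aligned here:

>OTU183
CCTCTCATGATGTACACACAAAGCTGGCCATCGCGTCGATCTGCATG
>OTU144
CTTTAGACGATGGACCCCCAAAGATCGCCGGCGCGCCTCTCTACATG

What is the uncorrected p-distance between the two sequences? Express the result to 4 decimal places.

Mismatches occur at site 2 (C↔T), site 4 (C↔T), site 5 (T↔A), site 6 (C↔G), site 8 (T↔C), site 13 (T↔G), site 16 (A↔C), site 18 (A↔C), site 24 (C↔A), site 26 (G↔C), site 30 (A↔G), site 31 (T↔G), site 36 (T↔C), site 38 (G↔T), site 39 (A↔C), site 43 (G↔A).
There are 16 differences over 47 sites, so p = 16/47 = 0.3404.

0.3404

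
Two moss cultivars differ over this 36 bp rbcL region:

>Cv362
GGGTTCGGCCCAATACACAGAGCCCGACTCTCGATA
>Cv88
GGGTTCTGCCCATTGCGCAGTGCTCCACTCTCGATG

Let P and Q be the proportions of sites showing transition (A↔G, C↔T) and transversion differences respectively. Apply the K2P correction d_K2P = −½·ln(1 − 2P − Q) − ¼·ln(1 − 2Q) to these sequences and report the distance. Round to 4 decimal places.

0.2656

Mismatches occur at site 7 (G/T, transversion), site 13 (A/T, transversion), site 15 (A/G, transition), site 17 (A/G, transition), site 21 (A/T, transversion), site 24 (C/T, transition), site 26 (G/C, transversion), site 36 (A/G, transition).
Of the 8 differences, 4 transitions and 4 transversions over 36 sites: P = 4/36 = 0.111111, Q = 4/36 = 0.111111.
d = −0.5·ln(0.666667) − 0.25·ln(0.777778) = −0.5·(-0.405465) − 0.25·(-0.251314) = 0.2656.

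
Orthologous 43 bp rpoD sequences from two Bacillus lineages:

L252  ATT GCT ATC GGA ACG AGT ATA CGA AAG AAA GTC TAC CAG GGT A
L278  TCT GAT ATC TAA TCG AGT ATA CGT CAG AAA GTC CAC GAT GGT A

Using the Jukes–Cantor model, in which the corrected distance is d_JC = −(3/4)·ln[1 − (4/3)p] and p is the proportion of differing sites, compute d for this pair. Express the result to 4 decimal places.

Mismatches occur at site 1 (A→T), site 2 (T→C), site 5 (C→A), site 10 (G→T), site 11 (G→A), site 13 (A→T), site 24 (A→T), site 25 (A→C), site 34 (T→C), site 37 (C→G), site 39 (G→T).
p = 11/43 = 0.255814.
d = −0.75 · ln(1 − (4/3)·0.255814) = −0.75 · ln(0.658915) = −0.75 · (-0.417161) = 0.3129.

0.3129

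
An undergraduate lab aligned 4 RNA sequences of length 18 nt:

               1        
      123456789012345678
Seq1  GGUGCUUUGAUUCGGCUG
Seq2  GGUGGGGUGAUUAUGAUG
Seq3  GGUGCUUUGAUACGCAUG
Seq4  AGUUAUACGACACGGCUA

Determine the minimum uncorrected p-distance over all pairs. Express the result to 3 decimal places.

0.167

Pairwise Hamming distances:
  Seq1 vs Seq2: 6
  Seq1 vs Seq3: 3
  Seq1 vs Seq4: 8
  Seq2 vs Seq3: 7
  Seq2 vs Seq4: 12
  Seq3 vs Seq4: 9
The smallest is 3 mismatches, between Seq1 and Seq3; p = 3/18 = 0.167.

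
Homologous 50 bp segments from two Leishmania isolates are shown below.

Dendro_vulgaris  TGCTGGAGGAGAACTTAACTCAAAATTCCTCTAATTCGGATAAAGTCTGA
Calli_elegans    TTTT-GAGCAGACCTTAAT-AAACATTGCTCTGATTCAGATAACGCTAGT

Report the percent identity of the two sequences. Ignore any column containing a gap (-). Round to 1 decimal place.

68.8%

Excluding the 2 gap columns leaves 48 comparable sites.
The sequences differ at positions 2 (G/T), 3 (C/T), 9 (G/C), 13 (A/C), 19 (C/T), 21 (C/A), 24 (A/C), 28 (C/G), 33 (A/G), 38 (G/A), 44 (A/C), 46 (T/C), 47 (C/T), 48 (T/A), 50 (A/T).
33 of the 48 comparable sites match, so the percent identity is 33/48 × 100 = 68.8%.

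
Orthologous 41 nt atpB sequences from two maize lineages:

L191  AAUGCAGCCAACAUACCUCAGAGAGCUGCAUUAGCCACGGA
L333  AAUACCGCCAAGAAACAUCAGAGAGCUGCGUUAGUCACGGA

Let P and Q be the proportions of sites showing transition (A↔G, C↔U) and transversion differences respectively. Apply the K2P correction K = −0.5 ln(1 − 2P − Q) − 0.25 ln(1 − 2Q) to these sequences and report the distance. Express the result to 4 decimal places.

The sequences differ at positions 4 (G/A, transition), 6 (A/C, transversion), 12 (C/G, transversion), 14 (U/A, transversion), 17 (C/A, transversion), 30 (A/G, transition), 35 (C/U, transition).
Of the 7 differences, 3 transitions and 4 transversions over 41 sites: P = 3/41 = 0.073171, Q = 4/41 = 0.097561.
d = −0.5·ln(0.756097) − 0.25·ln(0.804878) = −0.5·(-0.279586) − 0.25·(-0.217065) = 0.1941.

0.1941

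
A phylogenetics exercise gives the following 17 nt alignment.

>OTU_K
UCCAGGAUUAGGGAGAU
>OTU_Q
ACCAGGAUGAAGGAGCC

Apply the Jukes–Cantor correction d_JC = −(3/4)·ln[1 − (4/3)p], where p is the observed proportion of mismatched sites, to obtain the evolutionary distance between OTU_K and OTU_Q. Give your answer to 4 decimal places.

The sequences differ at positions 1 (U/A), 9 (U/G), 11 (G/A), 16 (A/C), 17 (U/C).
p = 5/17 = 0.294118.
d = −0.75 · ln(1 − (4/3)·0.294118) = −0.75 · ln(0.607843) = −0.75 · (-0.497839) = 0.3734.

0.3734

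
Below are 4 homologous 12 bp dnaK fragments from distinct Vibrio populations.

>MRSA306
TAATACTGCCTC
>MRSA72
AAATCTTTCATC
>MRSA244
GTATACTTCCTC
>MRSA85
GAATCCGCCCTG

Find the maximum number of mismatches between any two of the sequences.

Pairwise Hamming distances:
  MRSA306 vs MRSA72: 5
  MRSA306 vs MRSA244: 3
  MRSA306 vs MRSA85: 5
  MRSA72 vs MRSA244: 5
  MRSA72 vs MRSA85: 6
  MRSA244 vs MRSA85: 5
The largest is 6, between MRSA72 and MRSA85.

6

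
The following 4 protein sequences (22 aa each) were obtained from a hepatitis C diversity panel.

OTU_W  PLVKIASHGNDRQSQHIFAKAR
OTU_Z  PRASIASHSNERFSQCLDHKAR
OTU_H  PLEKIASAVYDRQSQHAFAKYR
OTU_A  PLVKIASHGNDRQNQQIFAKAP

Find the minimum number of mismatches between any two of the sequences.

3

Pairwise Hamming distances:
  OTU_W vs OTU_Z: 10
  OTU_W vs OTU_H: 6
  OTU_W vs OTU_A: 3
  OTU_Z vs OTU_H: 13
  OTU_Z vs OTU_A: 12
  OTU_H vs OTU_A: 9
The smallest is 3, between OTU_W and OTU_A.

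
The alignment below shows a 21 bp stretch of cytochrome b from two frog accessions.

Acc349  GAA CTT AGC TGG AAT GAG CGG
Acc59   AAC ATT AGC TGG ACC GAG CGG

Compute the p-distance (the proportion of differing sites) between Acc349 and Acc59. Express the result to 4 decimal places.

Differing sites — 1:G/A; 3:A/C; 4:C/A; 14:A/C; 15:T/C.
There are 5 differences over 21 sites, so p = 5/21 = 0.2381.

0.2381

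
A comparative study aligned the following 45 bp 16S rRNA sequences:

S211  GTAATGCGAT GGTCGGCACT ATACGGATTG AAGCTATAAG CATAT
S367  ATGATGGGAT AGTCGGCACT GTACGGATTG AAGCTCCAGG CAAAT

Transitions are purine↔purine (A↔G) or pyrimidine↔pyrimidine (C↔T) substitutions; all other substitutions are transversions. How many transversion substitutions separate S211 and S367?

Mismatches occur at site 1 (G→A, transition), site 3 (A→G, transition), site 7 (C→G, transversion), site 11 (G→A, transition), site 21 (A→G, transition), site 36 (A→C, transversion), site 37 (T→C, transition), site 39 (A→G, transition), site 43 (T→A, transversion).
Of the 9 differences, 6 transitions and 3 transversions, so the answer is 3.

3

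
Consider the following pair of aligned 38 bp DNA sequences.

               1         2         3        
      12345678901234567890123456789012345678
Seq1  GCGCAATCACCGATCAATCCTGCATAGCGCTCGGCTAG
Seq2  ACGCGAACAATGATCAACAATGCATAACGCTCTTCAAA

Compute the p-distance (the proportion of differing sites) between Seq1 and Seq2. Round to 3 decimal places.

Differing sites — 1:G/A; 5:A/G; 7:T/A; 10:C/A; 11:C/T; 18:T/C; 19:C/A; 20:C/A; 27:G/A; 33:G/T; 34:G/T; 36:T/A; 38:G/A.
There are 13 differences over 38 sites, so p = 13/38 = 0.342.

0.342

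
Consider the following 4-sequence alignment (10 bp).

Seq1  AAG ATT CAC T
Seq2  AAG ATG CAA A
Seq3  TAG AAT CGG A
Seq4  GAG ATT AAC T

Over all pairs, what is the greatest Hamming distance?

6

Pairwise Hamming distances:
  Seq1 vs Seq2: 3
  Seq1 vs Seq3: 5
  Seq1 vs Seq4: 2
  Seq2 vs Seq3: 5
  Seq2 vs Seq4: 5
  Seq3 vs Seq4: 6
The largest is 6, between Seq3 and Seq4.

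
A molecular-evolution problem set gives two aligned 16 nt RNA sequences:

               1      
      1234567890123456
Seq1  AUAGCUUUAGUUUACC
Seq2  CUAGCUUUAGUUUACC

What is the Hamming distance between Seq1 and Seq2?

1

A single mismatch occurs at site 1 (A↔C).
That gives 1 mismatch out of 16 aligned sites, so the Hamming distance is 1.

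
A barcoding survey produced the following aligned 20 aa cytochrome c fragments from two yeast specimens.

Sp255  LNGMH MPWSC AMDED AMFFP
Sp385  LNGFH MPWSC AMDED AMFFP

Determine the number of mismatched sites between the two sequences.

1

A single mismatch occurs at site 4 (M/F).
That gives 1 mismatch out of 20 aligned sites, so the Hamming distance is 1.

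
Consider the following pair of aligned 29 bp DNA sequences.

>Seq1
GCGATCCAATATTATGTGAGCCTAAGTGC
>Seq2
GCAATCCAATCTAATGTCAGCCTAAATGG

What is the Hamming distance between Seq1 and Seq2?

The sequences differ at positions 3 (G/A), 11 (A/C), 13 (T/A), 18 (G/C), 26 (G/A), 29 (C/G).
That gives 6 mismatches out of 29 aligned sites, so the Hamming distance is 6.

6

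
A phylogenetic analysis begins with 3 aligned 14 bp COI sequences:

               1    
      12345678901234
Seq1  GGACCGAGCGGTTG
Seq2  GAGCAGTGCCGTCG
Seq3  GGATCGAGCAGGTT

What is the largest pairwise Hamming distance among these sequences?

Pairwise Hamming distances:
  Seq1 vs Seq2: 6
  Seq1 vs Seq3: 4
  Seq2 vs Seq3: 9
The largest is 9, between Seq2 and Seq3.

9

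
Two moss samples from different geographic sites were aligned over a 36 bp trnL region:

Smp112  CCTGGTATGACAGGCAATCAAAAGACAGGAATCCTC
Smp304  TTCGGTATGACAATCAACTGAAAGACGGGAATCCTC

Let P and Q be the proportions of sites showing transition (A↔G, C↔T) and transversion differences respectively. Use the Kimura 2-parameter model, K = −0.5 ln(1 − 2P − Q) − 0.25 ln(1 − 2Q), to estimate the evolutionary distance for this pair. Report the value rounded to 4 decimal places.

Differing sites — 1:C/T (Ti); 2:C/T (Ti); 3:T/C (Ti); 13:G/A (Ti); 14:G/T (Tv); 18:T/C (Ti); 19:C/T (Ti); 20:A/G (Ti); 27:A/G (Ti).
Of the 9 differences, 8 transitions and 1 transversion over 36 sites: P = 8/36 = 0.222222, Q = 1/36 = 0.027778.
d = −0.5·ln(0.527778) − 0.25·ln(0.944444) = −0.5·(-0.639080) − 0.25·(-0.057159) = 0.3338.

0.3338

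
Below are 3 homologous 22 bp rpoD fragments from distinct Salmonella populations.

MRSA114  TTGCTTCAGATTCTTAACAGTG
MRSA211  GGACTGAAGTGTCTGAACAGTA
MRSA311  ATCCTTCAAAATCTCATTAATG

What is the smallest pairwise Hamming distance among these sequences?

Pairwise Hamming distances:
  MRSA114 vs MRSA211: 9
  MRSA114 vs MRSA311: 8
  MRSA211 vs MRSA311: 13
The smallest is 8, between MRSA114 and MRSA311.

8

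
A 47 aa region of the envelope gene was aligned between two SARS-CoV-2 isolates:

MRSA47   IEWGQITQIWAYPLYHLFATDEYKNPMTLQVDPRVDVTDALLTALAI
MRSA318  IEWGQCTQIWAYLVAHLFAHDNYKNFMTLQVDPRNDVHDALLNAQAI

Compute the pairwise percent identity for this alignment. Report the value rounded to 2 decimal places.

76.60%

Mismatches occur at site 6 (I↔C), site 13 (P↔L), site 14 (L↔V), site 15 (Y↔A), site 20 (T↔H), site 22 (E↔N), site 26 (P↔F), site 35 (V↔N), site 38 (T↔H), site 43 (T↔N), site 45 (L↔Q).
36 of the 47 sites match, so the percent identity is 36/47 × 100 = 76.60%.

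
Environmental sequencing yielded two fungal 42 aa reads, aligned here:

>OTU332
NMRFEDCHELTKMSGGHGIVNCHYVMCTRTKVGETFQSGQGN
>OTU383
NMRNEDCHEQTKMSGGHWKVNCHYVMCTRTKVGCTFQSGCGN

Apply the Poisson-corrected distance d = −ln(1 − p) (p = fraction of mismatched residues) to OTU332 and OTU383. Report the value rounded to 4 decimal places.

Mismatches occur at site 4 (F/N), site 10 (L/Q), site 18 (G/W), site 19 (I/K), site 34 (E/C), site 40 (Q/C).
p = 6/42 = 0.142857.
d = −ln(1 − 0.142857) = −ln(0.857143) = 0.1542.

0.1542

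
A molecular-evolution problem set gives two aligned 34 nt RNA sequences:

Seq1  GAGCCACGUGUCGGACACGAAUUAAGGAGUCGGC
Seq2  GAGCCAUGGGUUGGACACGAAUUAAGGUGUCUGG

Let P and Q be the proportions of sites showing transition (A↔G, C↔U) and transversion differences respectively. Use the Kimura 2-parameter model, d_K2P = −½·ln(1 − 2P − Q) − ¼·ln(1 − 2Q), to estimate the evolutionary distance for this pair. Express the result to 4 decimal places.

Differing sites — 7:C/U (Ti); 9:U/G (Tv); 12:C/U (Ti); 28:A/U (Tv); 32:G/U (Tv); 34:C/G (Tv).
Of the 6 differences, 2 transitions and 4 transversions over 34 sites: P = 2/34 = 0.058824, Q = 4/34 = 0.117647.
d = −0.5·ln(0.764705) − 0.25·ln(0.764706) = −0.5·(-0.268265) − 0.25·(-0.268264) = 0.2012.

0.2012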